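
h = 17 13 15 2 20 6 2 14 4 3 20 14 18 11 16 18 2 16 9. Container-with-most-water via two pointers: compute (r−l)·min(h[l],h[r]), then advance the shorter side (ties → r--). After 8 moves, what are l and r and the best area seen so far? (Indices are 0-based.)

[0,18] min(17,9)*18=162 best=162 * → r--
[0,17] min(17,16)*17=272 best=272 * → r--
[0,16] min(17,2)*16=32 best=272 → r--
[0,15] min(17,18)*15=255 best=272 → l++
[1,15] min(13,18)*14=182 best=272 → l++
[2,15] min(15,18)*13=195 best=272 → l++
[3,15] min(2,18)*12=24 best=272 → l++
[4,15] min(20,18)*11=198 best=272 → r--

l=4, r=14, best area=272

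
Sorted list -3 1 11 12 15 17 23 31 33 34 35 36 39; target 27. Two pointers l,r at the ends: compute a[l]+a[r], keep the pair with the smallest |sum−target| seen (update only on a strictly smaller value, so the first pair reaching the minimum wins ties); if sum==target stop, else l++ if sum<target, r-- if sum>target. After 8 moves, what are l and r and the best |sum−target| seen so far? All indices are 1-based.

l=1 r=13: -3+39=36 d=9 *, r--
l=1 r=12: -3+36=33 d=6 *, r--
l=1 r=11: -3+35=32 d=5 *, r--
l=1 r=10: -3+34=31 d=4 *, r--
l=1 r=9: -3+33=30 d=3 *, r--
l=1 r=8: -3+31=28 d=1 *, r--
l=1 r=7: -3+23=20 d=7, l++
l=2 r=7: 1+23=24 d=3, l++

l=3, r=7, best |Δ|=1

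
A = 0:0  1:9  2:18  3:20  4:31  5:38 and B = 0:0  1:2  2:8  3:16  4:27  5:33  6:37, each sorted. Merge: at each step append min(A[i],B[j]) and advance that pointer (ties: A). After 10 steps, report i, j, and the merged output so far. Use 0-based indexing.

i=5, j=5, merged so far=[0, 0, 2, 8, 9, 16, 18, 20, 27, 31]

[i=0,j=0] A[i]=0<=B[j]=0 take 0 → i++
[i=1,j=0] A[i]=9>B[j]=0 take 0 → j++
[i=1,j=1] A[i]=9>B[j]=2 take 2 → j++
[i=1,j=2] A[i]=9>B[j]=8 take 8 → j++
[i=1,j=3] A[i]=9<=B[j]=16 take 9 → i++
[i=2,j=3] A[i]=18>B[j]=16 take 16 → j++
[i=2,j=4] A[i]=18<=B[j]=27 take 18 → i++
[i=3,j=4] A[i]=20<=B[j]=27 take 20 → i++
[i=4,j=4] A[i]=31>B[j]=27 take 27 → j++
[i=4,j=5] A[i]=31<=B[j]=33 take 31 → i++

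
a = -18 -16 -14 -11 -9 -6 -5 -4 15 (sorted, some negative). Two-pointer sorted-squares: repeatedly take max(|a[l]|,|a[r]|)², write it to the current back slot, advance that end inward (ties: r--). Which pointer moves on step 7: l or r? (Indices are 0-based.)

l

[0,8] |-18|>|15| out[8]=324 → l++
[1,8] |-16|>|15| out[7]=256 → l++
[2,8] |-14|<=|15| out[6]=225 → r--
[2,7] |-14|>|-4| out[5]=196 → l++
[3,7] |-11|>|-4| out[4]=121 → l++
[4,7] |-9|>|-4| out[3]=81 → l++
[5,7] |-6|>|-4| out[2]=36 → l++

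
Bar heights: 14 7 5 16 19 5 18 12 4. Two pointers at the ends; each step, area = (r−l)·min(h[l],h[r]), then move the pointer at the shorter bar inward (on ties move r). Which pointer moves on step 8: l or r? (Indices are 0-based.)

[0,8] min(14,4)*8=32 best=32 * → r--
[0,7] min(14,12)*7=84 best=84 * → r--
[0,6] min(14,18)*6=84 best=84 → l++
[1,6] min(7,18)*5=35 best=84 → l++
[2,6] min(5,18)*4=20 best=84 → l++
[3,6] min(16,18)*3=48 best=84 → l++
[4,6] min(19,18)*2=36 best=84 → r--
[4,5] min(19,5)*1=5 best=84 → r--

r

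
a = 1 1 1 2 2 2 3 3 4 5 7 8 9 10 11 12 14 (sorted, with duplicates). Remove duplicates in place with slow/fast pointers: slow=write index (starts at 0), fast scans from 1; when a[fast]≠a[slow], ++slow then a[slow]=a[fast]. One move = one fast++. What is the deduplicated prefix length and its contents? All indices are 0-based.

length 12; prefix = [1, 2, 3, 4, 5, 7, 8, 9, 10, 11, 12, 14]

slow=0 fast=1: a[fast]=1=a[slow] dup, fast++
slow=0 fast=2: a[fast]=1=a[slow] dup, fast++
slow=0 fast=3: a[fast]=2≠a[slow]=1 write a[1]=2, slow++,fast++
slow=1 fast=4: a[fast]=2=a[slow] dup, fast++
slow=1 fast=5: a[fast]=2=a[slow] dup, fast++
slow=1 fast=6: a[fast]=3≠a[slow]=2 write a[2]=3, slow++,fast++
slow=2 fast=7: a[fast]=3=a[slow] dup, fast++
slow=2 fast=8: a[fast]=4≠a[slow]=3 write a[3]=4, slow++,fast++
slow=3 fast=9: a[fast]=5≠a[slow]=4 write a[4]=5, slow++,fast++
slow=4 fast=10: a[fast]=7≠a[slow]=5 write a[5]=7, slow++,fast++
slow=5 fast=11: a[fast]=8≠a[slow]=7 write a[6]=8, slow++,fast++
slow=6 fast=12: a[fast]=9≠a[slow]=8 write a[7]=9, slow++,fast++
slow=7 fast=13: a[fast]=10≠a[slow]=9 write a[8]=10, slow++,fast++
slow=8 fast=14: a[fast]=11≠a[slow]=10 write a[9]=11, slow++,fast++
slow=9 fast=15: a[fast]=12≠a[slow]=11 write a[10]=12, slow++,fast++
slow=10 fast=16: a[fast]=14≠a[slow]=12 write a[11]=14, slow++,fast++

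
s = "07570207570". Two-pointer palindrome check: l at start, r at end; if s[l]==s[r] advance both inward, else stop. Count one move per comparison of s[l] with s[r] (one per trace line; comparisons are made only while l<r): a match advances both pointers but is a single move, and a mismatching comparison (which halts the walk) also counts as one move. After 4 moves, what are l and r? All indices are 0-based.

[0,10] '0'=='0' → l++,r--
[1,9] '7'=='7' → l++,r--
[2,8] '5'=='5' → l++,r--
[3,7] '7'=='7' → l++,r--

l=4, r=6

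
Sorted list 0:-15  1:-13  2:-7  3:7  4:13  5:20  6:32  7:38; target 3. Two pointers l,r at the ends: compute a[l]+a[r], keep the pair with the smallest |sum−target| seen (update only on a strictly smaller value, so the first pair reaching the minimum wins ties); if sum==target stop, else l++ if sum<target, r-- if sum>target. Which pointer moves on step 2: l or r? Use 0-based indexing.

l=0 r=7: -15+38=23 d=20 *, r--
l=0 r=6: -15+32=17 d=14 *, r--

r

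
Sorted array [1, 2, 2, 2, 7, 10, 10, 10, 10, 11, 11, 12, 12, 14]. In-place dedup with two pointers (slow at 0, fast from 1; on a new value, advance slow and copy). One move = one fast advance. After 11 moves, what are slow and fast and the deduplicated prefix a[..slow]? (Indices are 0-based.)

slow=0 fast=1: a[fast]=2≠a[slow]=1 write a[1]=2, slow++,fast++
slow=1 fast=2: a[fast]=2=a[slow] dup, fast++
slow=1 fast=3: a[fast]=2=a[slow] dup, fast++
slow=1 fast=4: a[fast]=7≠a[slow]=2 write a[2]=7, slow++,fast++
slow=2 fast=5: a[fast]=10≠a[slow]=7 write a[3]=10, slow++,fast++
slow=3 fast=6: a[fast]=10=a[slow] dup, fast++
slow=3 fast=7: a[fast]=10=a[slow] dup, fast++
slow=3 fast=8: a[fast]=10=a[slow] dup, fast++
slow=3 fast=9: a[fast]=11≠a[slow]=10 write a[4]=11, slow++,fast++
slow=4 fast=10: a[fast]=11=a[slow] dup, fast++
slow=4 fast=11: a[fast]=12≠a[slow]=11 write a[5]=12, slow++,fast++

slow=5, fast=12, prefix=[1, 2, 7, 10, 11, 12]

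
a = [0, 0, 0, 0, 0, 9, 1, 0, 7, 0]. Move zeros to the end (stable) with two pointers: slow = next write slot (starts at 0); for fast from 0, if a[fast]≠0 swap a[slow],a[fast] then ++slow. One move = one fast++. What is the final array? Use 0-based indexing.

[9, 1, 7, 0, 0, 0, 0, 0, 0, 0]

(s=0,f=0) a[fast]=0 → fast++
(s=0,f=1) a[fast]=0 → fast++
(s=0,f=2) a[fast]=0 → fast++
(s=0,f=3) a[fast]=0 → fast++
(s=0,f=4) a[fast]=0 → fast++
(s=0,f=5) a[fast]=9≠0 swap→a[0]=9 → slow++,fast++
(s=1,f=6) a[fast]=1≠0 swap→a[1]=1 → slow++,fast++
(s=2,f=7) a[fast]=0 → fast++
(s=2,f=8) a[fast]=7≠0 swap→a[2]=7 → slow++,fast++
(s=3,f=9) a[fast]=0 → fast++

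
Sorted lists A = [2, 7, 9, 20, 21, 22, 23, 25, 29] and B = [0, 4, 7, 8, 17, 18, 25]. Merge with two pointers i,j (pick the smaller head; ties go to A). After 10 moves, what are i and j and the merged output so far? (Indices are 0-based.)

[i=0,j=0] A[i]=2>B[j]=0 take 0 → j++
[i=0,j=1] A[i]=2<=B[j]=4 take 2 → i++
[i=1,j=1] A[i]=7>B[j]=4 take 4 → j++
[i=1,j=2] A[i]=7<=B[j]=7 take 7 → i++
[i=2,j=2] A[i]=9>B[j]=7 take 7 → j++
[i=2,j=3] A[i]=9>B[j]=8 take 8 → j++
[i=2,j=4] A[i]=9<=B[j]=17 take 9 → i++
[i=3,j=4] A[i]=20>B[j]=17 take 17 → j++
[i=3,j=5] A[i]=20>B[j]=18 take 18 → j++
[i=3,j=6] A[i]=20<=B[j]=25 take 20 → i++

i=4, j=6, merged so far=[0, 2, 4, 7, 7, 8, 9, 17, 18, 20]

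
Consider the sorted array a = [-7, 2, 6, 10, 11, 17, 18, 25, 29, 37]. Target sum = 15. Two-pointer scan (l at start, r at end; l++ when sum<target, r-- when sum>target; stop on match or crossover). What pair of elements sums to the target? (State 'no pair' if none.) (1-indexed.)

l=1 r=10: -7+37=30 >15, r--
l=1 r=9: -7+29=22 >15, r--
l=1 r=8: -7+25=18 >15, r--
l=1 r=7: -7+18=11 <15, l++
l=2 r=7: 2+18=20 >15, r--
l=2 r=6: 2+17=19 >15, r--
l=2 r=5: 2+11=13 <15, l++
l=3 r=5: 6+11=17 >15, r--
l=3 r=4: 6+10=16 >15, r--

no pair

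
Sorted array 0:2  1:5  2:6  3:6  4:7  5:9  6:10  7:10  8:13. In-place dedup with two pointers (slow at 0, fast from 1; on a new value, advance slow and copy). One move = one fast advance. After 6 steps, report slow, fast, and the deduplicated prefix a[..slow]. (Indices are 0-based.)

slow=5, fast=7, prefix=[2, 5, 6, 7, 9, 10]

slow=0 fast=1: a[fast]=5≠a[slow]=2 write a[1]=5, slow++,fast++
slow=1 fast=2: a[fast]=6≠a[slow]=5 write a[2]=6, slow++,fast++
slow=2 fast=3: a[fast]=6=a[slow] dup, fast++
slow=2 fast=4: a[fast]=7≠a[slow]=6 write a[3]=7, slow++,fast++
slow=3 fast=5: a[fast]=9≠a[slow]=7 write a[4]=9, slow++,fast++
slow=4 fast=6: a[fast]=10≠a[slow]=9 write a[5]=10, slow++,fast++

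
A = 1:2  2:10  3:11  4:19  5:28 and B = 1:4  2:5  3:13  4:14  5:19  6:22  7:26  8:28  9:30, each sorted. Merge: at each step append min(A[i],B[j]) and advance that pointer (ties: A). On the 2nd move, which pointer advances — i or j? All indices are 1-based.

j

[i=1,j=1] A[i]=2<=B[j]=4 take 2 → i++
[i=2,j=1] A[i]=10>B[j]=4 take 4 → j++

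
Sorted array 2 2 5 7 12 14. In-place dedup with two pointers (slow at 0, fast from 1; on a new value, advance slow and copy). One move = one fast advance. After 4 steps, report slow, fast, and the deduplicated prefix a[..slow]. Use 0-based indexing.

slow=3, fast=5, prefix=[2, 5, 7, 12]

(s=0,f=1) a[fast]=2=a[slow] dup → fast++
(s=0,f=2) a[fast]=5≠a[slow]=2 write a[1]=5 → slow++,fast++
(s=1,f=3) a[fast]=7≠a[slow]=5 write a[2]=7 → slow++,fast++
(s=2,f=4) a[fast]=12≠a[slow]=7 write a[3]=12 → slow++,fast++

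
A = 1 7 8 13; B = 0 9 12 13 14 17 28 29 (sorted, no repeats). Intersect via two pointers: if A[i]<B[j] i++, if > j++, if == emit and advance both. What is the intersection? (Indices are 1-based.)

i=1 j=1: 1>0, j++
i=1 j=2: 1<9, i++
i=2 j=2: 7<9, i++
i=3 j=2: 8<9, i++
i=4 j=2: 13>9, j++
i=4 j=3: 13>12, j++
i=4 j=4: 13==13 emit, i++,j++

intersection = [13]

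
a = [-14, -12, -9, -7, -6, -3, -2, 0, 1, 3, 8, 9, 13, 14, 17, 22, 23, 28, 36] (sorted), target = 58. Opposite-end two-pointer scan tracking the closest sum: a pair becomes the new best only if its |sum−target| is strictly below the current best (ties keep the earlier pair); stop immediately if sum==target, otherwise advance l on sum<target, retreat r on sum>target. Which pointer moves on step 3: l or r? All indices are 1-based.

l=1 r=19: -14+36=22 d=36 *, l++
l=2 r=19: -12+36=24 d=34 *, l++
l=3 r=19: -9+36=27 d=31 *, l++

l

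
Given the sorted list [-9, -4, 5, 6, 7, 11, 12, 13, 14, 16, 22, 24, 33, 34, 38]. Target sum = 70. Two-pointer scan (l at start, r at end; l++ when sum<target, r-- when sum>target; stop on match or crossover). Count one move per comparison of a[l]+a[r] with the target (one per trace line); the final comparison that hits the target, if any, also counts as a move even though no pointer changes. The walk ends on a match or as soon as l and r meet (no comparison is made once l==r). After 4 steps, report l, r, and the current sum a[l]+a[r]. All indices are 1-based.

l=5, r=15, sum=45

l=1 r=15: -9+38=29 <70, l++
l=2 r=15: -4+38=34 <70, l++
l=3 r=15: 5+38=43 <70, l++
l=4 r=15: 6+38=44 <70, l++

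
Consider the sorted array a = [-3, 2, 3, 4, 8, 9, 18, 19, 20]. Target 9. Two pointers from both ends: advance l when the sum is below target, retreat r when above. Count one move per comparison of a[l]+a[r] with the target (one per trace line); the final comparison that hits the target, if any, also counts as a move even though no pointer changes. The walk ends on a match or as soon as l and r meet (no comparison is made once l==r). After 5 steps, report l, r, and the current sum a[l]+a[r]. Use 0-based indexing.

[0,8] -3+20=17 >9 → r--
[0,7] -3+19=16 >9 → r--
[0,6] -3+18=15 >9 → r--
[0,5] -3+9=6 <9 → l++
[1,5] 2+9=11 >9 → r--

l=1, r=4, sum=10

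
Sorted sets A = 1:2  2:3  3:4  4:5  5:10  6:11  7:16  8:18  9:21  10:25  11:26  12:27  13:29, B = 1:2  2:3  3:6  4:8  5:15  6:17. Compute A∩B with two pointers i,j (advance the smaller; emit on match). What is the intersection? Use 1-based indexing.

[i=1,j=1] 2==2 emit → i++,j++
[i=2,j=2] 3==3 emit → i++,j++
[i=3,j=3] 4<6 → i++
[i=4,j=3] 5<6 → i++
[i=5,j=3] 10>6 → j++
[i=5,j=4] 10>8 → j++
[i=5,j=5] 10<15 → i++
[i=6,j=5] 11<15 → i++
[i=7,j=5] 16>15 → j++
[i=7,j=6] 16<17 → i++
[i=8,j=6] 18>17 → j++

intersection = [2, 3]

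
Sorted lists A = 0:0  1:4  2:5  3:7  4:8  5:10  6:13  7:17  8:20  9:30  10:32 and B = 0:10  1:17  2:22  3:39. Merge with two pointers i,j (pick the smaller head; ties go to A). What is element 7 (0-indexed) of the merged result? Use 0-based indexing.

i=0 j=0: A[i]=0<=B[j]=10 take 0, i++
i=1 j=0: A[i]=4<=B[j]=10 take 4, i++
i=2 j=0: A[i]=5<=B[j]=10 take 5, i++
i=3 j=0: A[i]=7<=B[j]=10 take 7, i++
i=4 j=0: A[i]=8<=B[j]=10 take 8, i++
i=5 j=0: A[i]=10<=B[j]=10 take 10, i++
i=6 j=0: A[i]=13>B[j]=10 take 10, j++
i=6 j=1: A[i]=13<=B[j]=17 take 13, i++
i=7 j=1: A[i]=17<=B[j]=17 take 17, i++
i=8 j=1: A[i]=20>B[j]=17 take 17, j++
i=8 j=2: A[i]=20<=B[j]=22 take 20, i++
i=9 j=2: A[i]=30>B[j]=22 take 22, j++
i=9 j=3: A[i]=30<=B[j]=39 take 30, i++
i=10 j=3: A[i]=32<=B[j]=39 take 32, i++
i=11 j=3: A done, take B[j]=39, j++

merged[7] = 13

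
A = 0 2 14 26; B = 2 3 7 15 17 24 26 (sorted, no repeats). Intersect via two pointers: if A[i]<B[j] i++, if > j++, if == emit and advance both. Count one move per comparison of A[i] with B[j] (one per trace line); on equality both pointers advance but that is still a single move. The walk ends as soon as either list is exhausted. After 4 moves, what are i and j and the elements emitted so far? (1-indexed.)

i=3, j=4, emitted=[2]

[i=1,j=1] 0<2 → i++
[i=2,j=1] 2==2 emit → i++,j++
[i=3,j=2] 14>3 → j++
[i=3,j=3] 14>7 → j++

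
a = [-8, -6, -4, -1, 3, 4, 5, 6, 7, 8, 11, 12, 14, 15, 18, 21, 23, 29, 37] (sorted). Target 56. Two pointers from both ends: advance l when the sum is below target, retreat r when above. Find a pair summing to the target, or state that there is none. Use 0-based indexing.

[0,18] -8+37=29 <56 → l++
[1,18] -6+37=31 <56 → l++
[2,18] -4+37=33 <56 → l++
[3,18] -1+37=36 <56 → l++
[4,18] 3+37=40 <56 → l++
[5,18] 4+37=41 <56 → l++
[6,18] 5+37=42 <56 → l++
[7,18] 6+37=43 <56 → l++
[8,18] 7+37=44 <56 → l++
[9,18] 8+37=45 <56 → l++
[10,18] 11+37=48 <56 → l++
[11,18] 12+37=49 <56 → l++
[12,18] 14+37=51 <56 → l++
[13,18] 15+37=52 <56 → l++
[14,18] 18+37=55 <56 → l++
[15,18] 21+37=58 >56 → r--
[15,17] 21+29=50 <56 → l++
[16,17] 23+29=52 <56 → l++

no pair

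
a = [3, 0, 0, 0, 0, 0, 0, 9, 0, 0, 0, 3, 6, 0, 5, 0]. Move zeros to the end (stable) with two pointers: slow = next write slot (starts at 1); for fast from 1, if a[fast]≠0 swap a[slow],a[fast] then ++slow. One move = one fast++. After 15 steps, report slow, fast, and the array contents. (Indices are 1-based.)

slow=6, fast=16, a=[3, 9, 3, 6, 5, 0, 0, 0, 0, 0, 0, 0, 0, 0, 0, 0]

(s=1,f=1) a[fast]=3≠0 swap→a[1]=3 → slow++,fast++
(s=2,f=2) a[fast]=0 → fast++
(s=2,f=3) a[fast]=0 → fast++
(s=2,f=4) a[fast]=0 → fast++
(s=2,f=5) a[fast]=0 → fast++
(s=2,f=6) a[fast]=0 → fast++
(s=2,f=7) a[fast]=0 → fast++
(s=2,f=8) a[fast]=9≠0 swap→a[2]=9 → slow++,fast++
(s=3,f=9) a[fast]=0 → fast++
(s=3,f=10) a[fast]=0 → fast++
(s=3,f=11) a[fast]=0 → fast++
(s=3,f=12) a[fast]=3≠0 swap→a[3]=3 → slow++,fast++
(s=4,f=13) a[fast]=6≠0 swap→a[4]=6 → slow++,fast++
(s=5,f=14) a[fast]=0 → fast++
(s=5,f=15) a[fast]=5≠0 swap→a[5]=5 → slow++,fast++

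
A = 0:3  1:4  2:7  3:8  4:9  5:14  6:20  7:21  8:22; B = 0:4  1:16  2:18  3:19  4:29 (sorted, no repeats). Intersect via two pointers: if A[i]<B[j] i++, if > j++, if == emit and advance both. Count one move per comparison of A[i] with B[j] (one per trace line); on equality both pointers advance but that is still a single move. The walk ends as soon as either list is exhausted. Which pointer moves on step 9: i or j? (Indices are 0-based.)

j

i=0 j=0: 3<4, i++
i=1 j=0: 4==4 emit, i++,j++
i=2 j=1: 7<16, i++
i=3 j=1: 8<16, i++
i=4 j=1: 9<16, i++
i=5 j=1: 14<16, i++
i=6 j=1: 20>16, j++
i=6 j=2: 20>18, j++
i=6 j=3: 20>19, j++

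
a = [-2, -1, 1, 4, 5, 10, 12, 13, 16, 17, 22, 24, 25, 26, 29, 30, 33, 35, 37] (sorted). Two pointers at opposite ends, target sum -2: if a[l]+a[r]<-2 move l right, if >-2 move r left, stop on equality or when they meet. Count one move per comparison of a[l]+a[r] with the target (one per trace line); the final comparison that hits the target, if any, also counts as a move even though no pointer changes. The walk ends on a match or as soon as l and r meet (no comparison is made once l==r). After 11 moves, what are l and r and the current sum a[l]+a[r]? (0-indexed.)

[0,18] -2+37=35 >-2 → r--
[0,17] -2+35=33 >-2 → r--
[0,16] -2+33=31 >-2 → r--
[0,15] -2+30=28 >-2 → r--
[0,14] -2+29=27 >-2 → r--
[0,13] -2+26=24 >-2 → r--
[0,12] -2+25=23 >-2 → r--
[0,11] -2+24=22 >-2 → r--
[0,10] -2+22=20 >-2 → r--
[0,9] -2+17=15 >-2 → r--
[0,8] -2+16=14 >-2 → r--

l=0, r=7, sum=11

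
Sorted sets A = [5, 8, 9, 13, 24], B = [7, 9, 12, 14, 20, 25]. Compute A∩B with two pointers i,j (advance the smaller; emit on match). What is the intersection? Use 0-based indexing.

intersection = [9]

[i=0,j=0] 5<7 → i++
[i=1,j=0] 8>7 → j++
[i=1,j=1] 8<9 → i++
[i=2,j=1] 9==9 emit → i++,j++
[i=3,j=2] 13>12 → j++
[i=3,j=3] 13<14 → i++
[i=4,j=3] 24>14 → j++
[i=4,j=4] 24>20 → j++
[i=4,j=5] 24<25 → i++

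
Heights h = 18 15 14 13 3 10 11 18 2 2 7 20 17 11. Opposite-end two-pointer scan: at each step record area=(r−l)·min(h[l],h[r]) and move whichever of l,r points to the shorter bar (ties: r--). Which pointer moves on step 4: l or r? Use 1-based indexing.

[1,14] min(18,11)*13=143 best=143 * → r--
[1,13] min(18,17)*12=204 best=204 * → r--
[1,12] min(18,20)*11=198 best=204 → l++
[2,12] min(15,20)*10=150 best=204 → l++

l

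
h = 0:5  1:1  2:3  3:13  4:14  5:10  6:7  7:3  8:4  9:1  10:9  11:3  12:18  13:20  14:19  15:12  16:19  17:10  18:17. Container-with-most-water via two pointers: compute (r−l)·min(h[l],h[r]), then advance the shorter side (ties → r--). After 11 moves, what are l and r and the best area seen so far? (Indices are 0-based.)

l=0 r=18: min(5,17)*18=90 best=90 *, l++
l=1 r=18: min(1,17)*17=17 best=90, l++
l=2 r=18: min(3,17)*16=48 best=90, l++
l=3 r=18: min(13,17)*15=195 best=195 *, l++
l=4 r=18: min(14,17)*14=196 best=196 *, l++
l=5 r=18: min(10,17)*13=130 best=196, l++
l=6 r=18: min(7,17)*12=84 best=196, l++
l=7 r=18: min(3,17)*11=33 best=196, l++
l=8 r=18: min(4,17)*10=40 best=196, l++
l=9 r=18: min(1,17)*9=9 best=196, l++
l=10 r=18: min(9,17)*8=72 best=196, l++

l=11, r=18, best area=196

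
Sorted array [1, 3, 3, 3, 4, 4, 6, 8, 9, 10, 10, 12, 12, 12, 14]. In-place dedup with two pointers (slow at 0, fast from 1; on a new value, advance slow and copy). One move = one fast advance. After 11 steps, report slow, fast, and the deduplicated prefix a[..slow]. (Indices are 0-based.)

(s=0,f=1) a[fast]=3≠a[slow]=1 write a[1]=3 → slow++,fast++
(s=1,f=2) a[fast]=3=a[slow] dup → fast++
(s=1,f=3) a[fast]=3=a[slow] dup → fast++
(s=1,f=4) a[fast]=4≠a[slow]=3 write a[2]=4 → slow++,fast++
(s=2,f=5) a[fast]=4=a[slow] dup → fast++
(s=2,f=6) a[fast]=6≠a[slow]=4 write a[3]=6 → slow++,fast++
(s=3,f=7) a[fast]=8≠a[slow]=6 write a[4]=8 → slow++,fast++
(s=4,f=8) a[fast]=9≠a[slow]=8 write a[5]=9 → slow++,fast++
(s=5,f=9) a[fast]=10≠a[slow]=9 write a[6]=10 → slow++,fast++
(s=6,f=10) a[fast]=10=a[slow] dup → fast++
(s=6,f=11) a[fast]=12≠a[slow]=10 write a[7]=12 → slow++,fast++

slow=7, fast=12, prefix=[1, 3, 4, 6, 8, 9, 10, 12]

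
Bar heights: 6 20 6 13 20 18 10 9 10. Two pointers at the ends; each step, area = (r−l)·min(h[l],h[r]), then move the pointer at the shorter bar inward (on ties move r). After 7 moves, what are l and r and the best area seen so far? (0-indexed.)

l=1, r=2, best area=72

l=0 r=8: min(6,10)*8=48 best=48 *, l++
l=1 r=8: min(20,10)*7=70 best=70 *, r--
l=1 r=7: min(20,9)*6=54 best=70, r--
l=1 r=6: min(20,10)*5=50 best=70, r--
l=1 r=5: min(20,18)*4=72 best=72 *, r--
l=1 r=4: min(20,20)*3=60 best=72, r--
l=1 r=3: min(20,13)*2=26 best=72, r--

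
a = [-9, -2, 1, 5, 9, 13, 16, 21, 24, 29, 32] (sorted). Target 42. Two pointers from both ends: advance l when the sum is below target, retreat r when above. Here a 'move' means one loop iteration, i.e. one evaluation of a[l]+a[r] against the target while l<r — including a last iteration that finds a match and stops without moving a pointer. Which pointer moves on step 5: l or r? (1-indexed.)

[1,11] -9+32=23 <42 → l++
[2,11] -2+32=30 <42 → l++
[3,11] 1+32=33 <42 → l++
[4,11] 5+32=37 <42 → l++
[5,11] 9+32=41 <42 → l++

l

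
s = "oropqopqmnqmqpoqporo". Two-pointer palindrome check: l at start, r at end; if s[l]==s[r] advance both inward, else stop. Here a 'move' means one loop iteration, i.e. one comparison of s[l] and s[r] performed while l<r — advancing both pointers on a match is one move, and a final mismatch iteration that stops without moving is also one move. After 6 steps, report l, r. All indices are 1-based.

[1,20] 'o'=='o' → l++,r--
[2,19] 'r'=='r' → l++,r--
[3,18] 'o'=='o' → l++,r--
[4,17] 'p'=='p' → l++,r--
[5,16] 'q'=='q' → l++,r--
[6,15] 'o'=='o' → l++,r--

l=7, r=14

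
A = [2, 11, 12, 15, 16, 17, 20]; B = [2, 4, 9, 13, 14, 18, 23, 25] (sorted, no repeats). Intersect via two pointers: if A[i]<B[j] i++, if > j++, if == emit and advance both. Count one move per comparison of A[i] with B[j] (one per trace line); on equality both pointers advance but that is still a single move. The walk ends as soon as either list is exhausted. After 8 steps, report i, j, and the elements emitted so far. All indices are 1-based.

i=5, j=6, emitted=[2]

i=1 j=1: 2==2 emit, i++,j++
i=2 j=2: 11>4, j++
i=2 j=3: 11>9, j++
i=2 j=4: 11<13, i++
i=3 j=4: 12<13, i++
i=4 j=4: 15>13, j++
i=4 j=5: 15>14, j++
i=4 j=6: 15<18, i++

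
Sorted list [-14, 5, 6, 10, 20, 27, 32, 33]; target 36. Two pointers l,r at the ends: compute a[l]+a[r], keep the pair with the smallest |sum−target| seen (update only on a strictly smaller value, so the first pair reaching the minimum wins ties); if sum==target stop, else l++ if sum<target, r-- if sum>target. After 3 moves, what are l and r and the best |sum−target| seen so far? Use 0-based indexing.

l=0 r=7: -14+33=19 d=17 *, l++
l=1 r=7: 5+33=38 d=2 *, r--
l=1 r=6: 5+32=37 d=1 *, r--

l=1, r=5, best |Δ|=1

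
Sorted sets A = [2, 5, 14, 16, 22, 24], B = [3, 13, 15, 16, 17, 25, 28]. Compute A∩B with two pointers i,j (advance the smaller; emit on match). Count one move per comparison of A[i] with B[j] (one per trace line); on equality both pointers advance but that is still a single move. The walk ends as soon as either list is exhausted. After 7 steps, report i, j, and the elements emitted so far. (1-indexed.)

[i=1,j=1] 2<3 → i++
[i=2,j=1] 5>3 → j++
[i=2,j=2] 5<13 → i++
[i=3,j=2] 14>13 → j++
[i=3,j=3] 14<15 → i++
[i=4,j=3] 16>15 → j++
[i=4,j=4] 16==16 emit → i++,j++

i=5, j=5, emitted=[16]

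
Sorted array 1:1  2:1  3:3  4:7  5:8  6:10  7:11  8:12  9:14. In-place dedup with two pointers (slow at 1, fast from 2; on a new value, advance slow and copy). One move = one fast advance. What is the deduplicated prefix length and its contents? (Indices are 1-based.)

length 8; prefix = [1, 3, 7, 8, 10, 11, 12, 14]

(s=1,f=2) a[fast]=1=a[slow] dup → fast++
(s=1,f=3) a[fast]=3≠a[slow]=1 write a[2]=3 → slow++,fast++
(s=2,f=4) a[fast]=7≠a[slow]=3 write a[3]=7 → slow++,fast++
(s=3,f=5) a[fast]=8≠a[slow]=7 write a[4]=8 → slow++,fast++
(s=4,f=6) a[fast]=10≠a[slow]=8 write a[5]=10 → slow++,fast++
(s=5,f=7) a[fast]=11≠a[slow]=10 write a[6]=11 → slow++,fast++
(s=6,f=8) a[fast]=12≠a[slow]=11 write a[7]=12 → slow++,fast++
(s=7,f=9) a[fast]=14≠a[slow]=12 write a[8]=14 → slow++,fast++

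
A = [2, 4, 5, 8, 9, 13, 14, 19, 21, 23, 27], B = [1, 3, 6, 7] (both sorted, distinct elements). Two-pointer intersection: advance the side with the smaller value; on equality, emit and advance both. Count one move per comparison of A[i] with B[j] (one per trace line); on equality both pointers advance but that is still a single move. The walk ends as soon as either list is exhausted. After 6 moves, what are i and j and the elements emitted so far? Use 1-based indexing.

i=1 j=1: 2>1, j++
i=1 j=2: 2<3, i++
i=2 j=2: 4>3, j++
i=2 j=3: 4<6, i++
i=3 j=3: 5<6, i++
i=4 j=3: 8>6, j++

i=4, j=4, emitted=[]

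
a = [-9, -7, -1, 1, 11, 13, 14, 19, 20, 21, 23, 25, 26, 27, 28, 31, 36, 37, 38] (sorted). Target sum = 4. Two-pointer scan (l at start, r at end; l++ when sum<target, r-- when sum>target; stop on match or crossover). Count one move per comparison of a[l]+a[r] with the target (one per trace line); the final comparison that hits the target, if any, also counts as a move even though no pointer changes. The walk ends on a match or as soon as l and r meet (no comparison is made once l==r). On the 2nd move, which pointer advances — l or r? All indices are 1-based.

r

[1,19] -9+38=29 >4 → r--
[1,18] -9+37=28 >4 → r--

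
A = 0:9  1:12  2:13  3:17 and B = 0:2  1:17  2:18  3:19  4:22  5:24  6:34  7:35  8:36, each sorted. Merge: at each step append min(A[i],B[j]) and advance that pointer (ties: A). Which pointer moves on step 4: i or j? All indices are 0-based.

i

[i=0,j=0] A[i]=9>B[j]=2 take 2 → j++
[i=0,j=1] A[i]=9<=B[j]=17 take 9 → i++
[i=1,j=1] A[i]=12<=B[j]=17 take 12 → i++
[i=2,j=1] A[i]=13<=B[j]=17 take 13 → i++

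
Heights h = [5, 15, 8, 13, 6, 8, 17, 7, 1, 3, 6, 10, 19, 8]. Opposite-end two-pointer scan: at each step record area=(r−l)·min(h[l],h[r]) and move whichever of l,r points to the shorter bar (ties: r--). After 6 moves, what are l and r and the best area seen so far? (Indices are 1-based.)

l=1 r=14: min(5,8)*13=65 best=65 *, l++
l=2 r=14: min(15,8)*12=96 best=96 *, r--
l=2 r=13: min(15,19)*11=165 best=165 *, l++
l=3 r=13: min(8,19)*10=80 best=165, l++
l=4 r=13: min(13,19)*9=117 best=165, l++
l=5 r=13: min(6,19)*8=48 best=165, l++

l=6, r=13, best area=165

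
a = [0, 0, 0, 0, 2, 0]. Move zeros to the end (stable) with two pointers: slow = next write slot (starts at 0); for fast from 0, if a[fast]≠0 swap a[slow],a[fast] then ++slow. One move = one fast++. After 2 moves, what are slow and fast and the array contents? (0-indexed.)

(s=0,f=0) a[fast]=0 → fast++
(s=0,f=1) a[fast]=0 → fast++

slow=0, fast=2, a=[0, 0, 0, 0, 2, 0]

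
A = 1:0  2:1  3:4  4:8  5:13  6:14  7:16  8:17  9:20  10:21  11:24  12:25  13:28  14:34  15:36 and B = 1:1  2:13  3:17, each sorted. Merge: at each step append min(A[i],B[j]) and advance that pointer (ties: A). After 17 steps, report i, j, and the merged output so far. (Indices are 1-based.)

[i=1,j=1] A[i]=0<=B[j]=1 take 0 → i++
[i=2,j=1] A[i]=1<=B[j]=1 take 1 → i++
[i=3,j=1] A[i]=4>B[j]=1 take 1 → j++
[i=3,j=2] A[i]=4<=B[j]=13 take 4 → i++
[i=4,j=2] A[i]=8<=B[j]=13 take 8 → i++
[i=5,j=2] A[i]=13<=B[j]=13 take 13 → i++
[i=6,j=2] A[i]=14>B[j]=13 take 13 → j++
[i=6,j=3] A[i]=14<=B[j]=17 take 14 → i++
[i=7,j=3] A[i]=16<=B[j]=17 take 16 → i++
[i=8,j=3] A[i]=17<=B[j]=17 take 17 → i++
[i=9,j=3] A[i]=20>B[j]=17 take 17 → j++
[i=9,j=4] B done, take A[i]=20 → i++
[i=10,j=4] B done, take A[i]=21 → i++
[i=11,j=4] B done, take A[i]=24 → i++
[i=12,j=4] B done, take A[i]=25 → i++
[i=13,j=4] B done, take A[i]=28 → i++
[i=14,j=4] B done, take A[i]=34 → i++

i=15, j=4, merged so far=[0, 1, 1, 4, 8, 13, 13, 14, 16, 17, 17, 20, 21, 24, 25, 28, 34]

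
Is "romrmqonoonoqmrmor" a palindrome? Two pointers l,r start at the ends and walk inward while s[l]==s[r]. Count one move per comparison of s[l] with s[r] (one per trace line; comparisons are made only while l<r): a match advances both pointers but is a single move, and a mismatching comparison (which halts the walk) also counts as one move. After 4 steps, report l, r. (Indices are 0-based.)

[0,17] 'r'=='r' → l++,r--
[1,16] 'o'=='o' → l++,r--
[2,15] 'm'=='m' → l++,r--
[3,14] 'r'=='r' → l++,r--

l=4, r=13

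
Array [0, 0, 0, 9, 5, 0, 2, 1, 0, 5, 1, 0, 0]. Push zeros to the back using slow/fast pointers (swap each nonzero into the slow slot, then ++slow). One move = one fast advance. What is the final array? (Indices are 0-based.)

[9, 5, 2, 1, 5, 1, 0, 0, 0, 0, 0, 0, 0]

slow=0 fast=0: a[fast]=0, fast++
slow=0 fast=1: a[fast]=0, fast++
slow=0 fast=2: a[fast]=0, fast++
slow=0 fast=3: a[fast]=9≠0 swap→a[0]=9, slow++,fast++
slow=1 fast=4: a[fast]=5≠0 swap→a[1]=5, slow++,fast++
slow=2 fast=5: a[fast]=0, fast++
slow=2 fast=6: a[fast]=2≠0 swap→a[2]=2, slow++,fast++
slow=3 fast=7: a[fast]=1≠0 swap→a[3]=1, slow++,fast++
slow=4 fast=8: a[fast]=0, fast++
slow=4 fast=9: a[fast]=5≠0 swap→a[4]=5, slow++,fast++
slow=5 fast=10: a[fast]=1≠0 swap→a[5]=1, slow++,fast++
slow=6 fast=11: a[fast]=0, fast++
slow=6 fast=12: a[fast]=0, fast++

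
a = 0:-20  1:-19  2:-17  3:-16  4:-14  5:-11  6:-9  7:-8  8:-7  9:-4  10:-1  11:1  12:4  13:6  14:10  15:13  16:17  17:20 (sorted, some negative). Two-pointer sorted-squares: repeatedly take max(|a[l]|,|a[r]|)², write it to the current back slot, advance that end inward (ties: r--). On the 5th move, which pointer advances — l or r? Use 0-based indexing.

[0,17] |-20|<=|20| out[17]=400 → r--
[0,16] |-20|>|17| out[16]=400 → l++
[1,16] |-19|>|17| out[15]=361 → l++
[2,16] |-17|<=|17| out[14]=289 → r--
[2,15] |-17|>|13| out[13]=289 → l++

l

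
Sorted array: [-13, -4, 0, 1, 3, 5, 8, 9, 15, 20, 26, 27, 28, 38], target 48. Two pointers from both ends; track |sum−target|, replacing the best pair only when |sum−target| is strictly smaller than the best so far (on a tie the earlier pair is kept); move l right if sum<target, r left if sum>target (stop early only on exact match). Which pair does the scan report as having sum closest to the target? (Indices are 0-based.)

[0,13] -13+38=25 d=23 * → l++
[1,13] -4+38=34 d=14 * → l++
[2,13] 0+38=38 d=10 * → l++
[3,13] 1+38=39 d=9 * → l++
[4,13] 3+38=41 d=7 * → l++
[5,13] 5+38=43 d=5 * → l++
[6,13] 8+38=46 d=2 * → l++
[7,13] 9+38=47 d=1 * → l++
[8,13] 15+38=53 d=5 → r--
[8,12] 15+28=43 d=5 → l++
[9,12] 20+28=48 d=0 * → stop

pair (20, 28) with sum 48 (|Δ|=0)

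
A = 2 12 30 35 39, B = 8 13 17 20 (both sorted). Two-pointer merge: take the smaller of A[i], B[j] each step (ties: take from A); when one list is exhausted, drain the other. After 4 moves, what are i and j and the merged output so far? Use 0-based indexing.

i=2, j=2, merged so far=[2, 8, 12, 13]

i=0 j=0: A[i]=2<=B[j]=8 take 2, i++
i=1 j=0: A[i]=12>B[j]=8 take 8, j++
i=1 j=1: A[i]=12<=B[j]=13 take 12, i++
i=2 j=1: A[i]=30>B[j]=13 take 13, j++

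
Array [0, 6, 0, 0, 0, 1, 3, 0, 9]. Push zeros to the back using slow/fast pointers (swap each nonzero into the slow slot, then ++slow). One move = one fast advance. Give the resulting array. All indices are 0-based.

(s=0,f=0) a[fast]=0 → fast++
(s=0,f=1) a[fast]=6≠0 swap→a[0]=6 → slow++,fast++
(s=1,f=2) a[fast]=0 → fast++
(s=1,f=3) a[fast]=0 → fast++
(s=1,f=4) a[fast]=0 → fast++
(s=1,f=5) a[fast]=1≠0 swap→a[1]=1 → slow++,fast++
(s=2,f=6) a[fast]=3≠0 swap→a[2]=3 → slow++,fast++
(s=3,f=7) a[fast]=0 → fast++
(s=3,f=8) a[fast]=9≠0 swap→a[3]=9 → slow++,fast++

[6, 1, 3, 9, 0, 0, 0, 0, 0]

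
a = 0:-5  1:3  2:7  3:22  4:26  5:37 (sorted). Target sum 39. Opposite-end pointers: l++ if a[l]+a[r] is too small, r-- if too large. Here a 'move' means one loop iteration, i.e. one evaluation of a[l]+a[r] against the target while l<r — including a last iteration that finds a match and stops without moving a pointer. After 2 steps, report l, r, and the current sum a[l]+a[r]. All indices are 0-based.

[0,5] -5+37=32 <39 → l++
[1,5] 3+37=40 >39 → r--

l=1, r=4, sum=29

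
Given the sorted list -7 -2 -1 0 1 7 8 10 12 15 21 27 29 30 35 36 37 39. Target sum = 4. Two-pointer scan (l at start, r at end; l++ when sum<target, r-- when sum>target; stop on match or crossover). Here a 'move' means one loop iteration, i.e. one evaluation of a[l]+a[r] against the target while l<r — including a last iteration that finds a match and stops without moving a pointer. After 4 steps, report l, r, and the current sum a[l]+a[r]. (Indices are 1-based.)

l=1, r=14, sum=23

[1,18] -7+39=32 >4 → r--
[1,17] -7+37=30 >4 → r--
[1,16] -7+36=29 >4 → r--
[1,15] -7+35=28 >4 → r--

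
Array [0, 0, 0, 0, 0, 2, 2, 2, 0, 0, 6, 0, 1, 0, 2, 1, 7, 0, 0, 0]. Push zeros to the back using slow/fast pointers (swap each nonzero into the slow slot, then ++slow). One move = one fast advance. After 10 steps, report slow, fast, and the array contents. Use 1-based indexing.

(s=1,f=1) a[fast]=0 → fast++
(s=1,f=2) a[fast]=0 → fast++
(s=1,f=3) a[fast]=0 → fast++
(s=1,f=4) a[fast]=0 → fast++
(s=1,f=5) a[fast]=0 → fast++
(s=1,f=6) a[fast]=2≠0 swap→a[1]=2 → slow++,fast++
(s=2,f=7) a[fast]=2≠0 swap→a[2]=2 → slow++,fast++
(s=3,f=8) a[fast]=2≠0 swap→a[3]=2 → slow++,fast++
(s=4,f=9) a[fast]=0 → fast++
(s=4,f=10) a[fast]=0 → fast++

slow=4, fast=11, a=[2, 2, 2, 0, 0, 0, 0, 0, 0, 0, 6, 0, 1, 0, 2, 1, 7, 0, 0, 0]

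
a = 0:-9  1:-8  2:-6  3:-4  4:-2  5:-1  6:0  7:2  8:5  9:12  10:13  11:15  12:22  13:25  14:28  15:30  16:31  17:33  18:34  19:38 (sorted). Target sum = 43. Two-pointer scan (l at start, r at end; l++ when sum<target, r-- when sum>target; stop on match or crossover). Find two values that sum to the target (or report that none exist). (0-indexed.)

(5, 38)

[0,19] -9+38=29 <43 → l++
[1,19] -8+38=30 <43 → l++
[2,19] -6+38=32 <43 → l++
[3,19] -4+38=34 <43 → l++
[4,19] -2+38=36 <43 → l++
[5,19] -1+38=37 <43 → l++
[6,19] 0+38=38 <43 → l++
[7,19] 2+38=40 <43 → l++
[8,19] 5+38=43 → found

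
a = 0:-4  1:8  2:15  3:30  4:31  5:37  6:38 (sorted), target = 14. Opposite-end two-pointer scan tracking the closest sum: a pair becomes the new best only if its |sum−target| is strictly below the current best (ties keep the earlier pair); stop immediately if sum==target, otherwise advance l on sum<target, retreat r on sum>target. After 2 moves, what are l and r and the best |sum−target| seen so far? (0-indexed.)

l=0 r=6: -4+38=34 d=20 *, r--
l=0 r=5: -4+37=33 d=19 *, r--

l=0, r=4, best |Δ|=19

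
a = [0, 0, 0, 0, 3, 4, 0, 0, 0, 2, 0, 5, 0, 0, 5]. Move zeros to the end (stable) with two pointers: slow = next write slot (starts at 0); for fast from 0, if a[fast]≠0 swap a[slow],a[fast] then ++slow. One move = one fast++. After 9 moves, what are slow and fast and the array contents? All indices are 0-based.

(s=0,f=0) a[fast]=0 → fast++
(s=0,f=1) a[fast]=0 → fast++
(s=0,f=2) a[fast]=0 → fast++
(s=0,f=3) a[fast]=0 → fast++
(s=0,f=4) a[fast]=3≠0 swap→a[0]=3 → slow++,fast++
(s=1,f=5) a[fast]=4≠0 swap→a[1]=4 → slow++,fast++
(s=2,f=6) a[fast]=0 → fast++
(s=2,f=7) a[fast]=0 → fast++
(s=2,f=8) a[fast]=0 → fast++

slow=2, fast=9, a=[3, 4, 0, 0, 0, 0, 0, 0, 0, 2, 0, 5, 0, 0, 5]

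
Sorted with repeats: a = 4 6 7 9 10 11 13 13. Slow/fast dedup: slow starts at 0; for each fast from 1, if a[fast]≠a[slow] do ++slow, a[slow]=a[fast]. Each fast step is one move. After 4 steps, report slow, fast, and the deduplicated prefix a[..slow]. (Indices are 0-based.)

(s=0,f=1) a[fast]=6≠a[slow]=4 write a[1]=6 → slow++,fast++
(s=1,f=2) a[fast]=7≠a[slow]=6 write a[2]=7 → slow++,fast++
(s=2,f=3) a[fast]=9≠a[slow]=7 write a[3]=9 → slow++,fast++
(s=3,f=4) a[fast]=10≠a[slow]=9 write a[4]=10 → slow++,fast++

slow=4, fast=5, prefix=[4, 6, 7, 9, 10]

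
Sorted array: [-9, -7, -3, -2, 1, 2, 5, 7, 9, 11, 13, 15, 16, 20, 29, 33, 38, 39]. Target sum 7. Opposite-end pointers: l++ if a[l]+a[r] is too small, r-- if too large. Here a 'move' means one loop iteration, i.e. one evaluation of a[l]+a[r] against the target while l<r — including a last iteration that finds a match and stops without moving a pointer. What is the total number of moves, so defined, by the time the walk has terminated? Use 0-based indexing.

6 moves

l=0 r=17: -9+39=30 >7, r--
l=0 r=16: -9+38=29 >7, r--
l=0 r=15: -9+33=24 >7, r--
l=0 r=14: -9+29=20 >7, r--
l=0 r=13: -9+20=11 >7, r--
l=0 r=12: -9+16=7, found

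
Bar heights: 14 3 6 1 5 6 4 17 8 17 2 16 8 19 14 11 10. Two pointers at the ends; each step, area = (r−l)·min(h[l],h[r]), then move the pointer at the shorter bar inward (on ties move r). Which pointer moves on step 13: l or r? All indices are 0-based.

l

[0,16] min(14,10)*16=160 best=160 * → r--
[0,15] min(14,11)*15=165 best=165 * → r--
[0,14] min(14,14)*14=196 best=196 * → r--
[0,13] min(14,19)*13=182 best=196 → l++
[1,13] min(3,19)*12=36 best=196 → l++
[2,13] min(6,19)*11=66 best=196 → l++
[3,13] min(1,19)*10=10 best=196 → l++
[4,13] min(5,19)*9=45 best=196 → l++
[5,13] min(6,19)*8=48 best=196 → l++
[6,13] min(4,19)*7=28 best=196 → l++
[7,13] min(17,19)*6=102 best=196 → l++
[8,13] min(8,19)*5=40 best=196 → l++
[9,13] min(17,19)*4=68 best=196 → l++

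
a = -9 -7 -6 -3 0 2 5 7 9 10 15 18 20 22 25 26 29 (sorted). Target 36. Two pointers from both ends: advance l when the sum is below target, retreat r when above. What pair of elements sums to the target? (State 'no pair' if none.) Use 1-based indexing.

l=1 r=17: -9+29=20 <36, l++
l=2 r=17: -7+29=22 <36, l++
l=3 r=17: -6+29=23 <36, l++
l=4 r=17: -3+29=26 <36, l++
l=5 r=17: 0+29=29 <36, l++
l=6 r=17: 2+29=31 <36, l++
l=7 r=17: 5+29=34 <36, l++
l=8 r=17: 7+29=36, found

(7, 29)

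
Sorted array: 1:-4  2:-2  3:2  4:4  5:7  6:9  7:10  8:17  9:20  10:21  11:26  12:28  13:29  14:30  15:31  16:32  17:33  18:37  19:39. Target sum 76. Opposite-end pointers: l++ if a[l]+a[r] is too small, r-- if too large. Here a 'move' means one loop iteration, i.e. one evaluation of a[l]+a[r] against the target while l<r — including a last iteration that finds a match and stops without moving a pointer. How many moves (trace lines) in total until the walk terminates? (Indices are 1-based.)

18 moves

l=1 r=19: -4+39=35 <76, l++
l=2 r=19: -2+39=37 <76, l++
l=3 r=19: 2+39=41 <76, l++
l=4 r=19: 4+39=43 <76, l++
l=5 r=19: 7+39=46 <76, l++
l=6 r=19: 9+39=48 <76, l++
l=7 r=19: 10+39=49 <76, l++
l=8 r=19: 17+39=56 <76, l++
l=9 r=19: 20+39=59 <76, l++
l=10 r=19: 21+39=60 <76, l++
l=11 r=19: 26+39=65 <76, l++
l=12 r=19: 28+39=67 <76, l++
l=13 r=19: 29+39=68 <76, l++
l=14 r=19: 30+39=69 <76, l++
l=15 r=19: 31+39=70 <76, l++
l=16 r=19: 32+39=71 <76, l++
l=17 r=19: 33+39=72 <76, l++
l=18 r=19: 37+39=76, found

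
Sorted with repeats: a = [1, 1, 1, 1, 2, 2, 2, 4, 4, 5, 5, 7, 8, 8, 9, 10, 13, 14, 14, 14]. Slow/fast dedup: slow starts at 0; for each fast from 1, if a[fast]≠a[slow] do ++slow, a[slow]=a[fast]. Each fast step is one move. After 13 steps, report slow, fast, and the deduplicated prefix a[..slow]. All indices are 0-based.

slow=5, fast=14, prefix=[1, 2, 4, 5, 7, 8]

(s=0,f=1) a[fast]=1=a[slow] dup → fast++
(s=0,f=2) a[fast]=1=a[slow] dup → fast++
(s=0,f=3) a[fast]=1=a[slow] dup → fast++
(s=0,f=4) a[fast]=2≠a[slow]=1 write a[1]=2 → slow++,fast++
(s=1,f=5) a[fast]=2=a[slow] dup → fast++
(s=1,f=6) a[fast]=2=a[slow] dup → fast++
(s=1,f=7) a[fast]=4≠a[slow]=2 write a[2]=4 → slow++,fast++
(s=2,f=8) a[fast]=4=a[slow] dup → fast++
(s=2,f=9) a[fast]=5≠a[slow]=4 write a[3]=5 → slow++,fast++
(s=3,f=10) a[fast]=5=a[slow] dup → fast++
(s=3,f=11) a[fast]=7≠a[slow]=5 write a[4]=7 → slow++,fast++
(s=4,f=12) a[fast]=8≠a[slow]=7 write a[5]=8 → slow++,fast++
(s=5,f=13) a[fast]=8=a[slow] dup → fast++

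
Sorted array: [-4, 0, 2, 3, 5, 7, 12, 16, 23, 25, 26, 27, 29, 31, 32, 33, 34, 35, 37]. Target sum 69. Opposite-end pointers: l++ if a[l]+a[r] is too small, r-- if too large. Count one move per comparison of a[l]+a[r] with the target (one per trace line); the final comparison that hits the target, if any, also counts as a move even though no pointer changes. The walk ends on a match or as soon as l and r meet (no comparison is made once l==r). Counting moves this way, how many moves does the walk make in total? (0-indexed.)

15 moves

l=0 r=18: -4+37=33 <69, l++
l=1 r=18: 0+37=37 <69, l++
l=2 r=18: 2+37=39 <69, l++
l=3 r=18: 3+37=40 <69, l++
l=4 r=18: 5+37=42 <69, l++
l=5 r=18: 7+37=44 <69, l++
l=6 r=18: 12+37=49 <69, l++
l=7 r=18: 16+37=53 <69, l++
l=8 r=18: 23+37=60 <69, l++
l=9 r=18: 25+37=62 <69, l++
l=10 r=18: 26+37=63 <69, l++
l=11 r=18: 27+37=64 <69, l++
l=12 r=18: 29+37=66 <69, l++
l=13 r=18: 31+37=68 <69, l++
l=14 r=18: 32+37=69, found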